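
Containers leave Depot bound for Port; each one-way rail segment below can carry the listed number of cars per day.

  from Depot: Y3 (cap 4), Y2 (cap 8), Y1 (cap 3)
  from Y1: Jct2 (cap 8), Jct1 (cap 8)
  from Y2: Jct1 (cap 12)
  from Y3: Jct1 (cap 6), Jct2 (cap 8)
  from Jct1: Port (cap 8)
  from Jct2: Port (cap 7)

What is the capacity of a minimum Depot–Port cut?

15

Augment Depot→Y1→Jct1→Port: bottleneck 3, flow now 3.
Augment Depot→Y2→Jct1→Port: bottleneck 5, flow now 8.
Augment Depot→Y3→Jct2→Port: bottleneck 4, flow now 12.
Augment Depot→Y2→Jct1→Y1→Jct2→Port: bottleneck 3, flow now 15. (uses reverse residual edge)
No augmenting path remains; maximum flow = 15.
By max-flow min-cut, the minimum cut capacity equals the max flow.
In the residual graph, reachable from Depot: {Depot}.
Min-cut edges: Depot→Y1 (3), Depot→Y2 (8), Depot→Y3 (4); capacity 3 + 8 + 4 = 15.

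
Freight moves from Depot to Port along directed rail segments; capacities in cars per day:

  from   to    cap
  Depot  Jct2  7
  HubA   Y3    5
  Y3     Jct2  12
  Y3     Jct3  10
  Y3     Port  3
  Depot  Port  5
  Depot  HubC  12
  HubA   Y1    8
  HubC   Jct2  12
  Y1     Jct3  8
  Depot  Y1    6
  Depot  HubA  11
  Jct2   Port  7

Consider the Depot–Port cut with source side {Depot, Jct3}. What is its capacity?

41

Edges leaving {Depot, Jct3}: Depot→HubA (11), Depot→HubC (12), Depot→Y1 (6), Depot→Jct2 (7), Depot→Port (5).
Cut capacity = 11 + 12 + 6 + 7 + 5 = 41.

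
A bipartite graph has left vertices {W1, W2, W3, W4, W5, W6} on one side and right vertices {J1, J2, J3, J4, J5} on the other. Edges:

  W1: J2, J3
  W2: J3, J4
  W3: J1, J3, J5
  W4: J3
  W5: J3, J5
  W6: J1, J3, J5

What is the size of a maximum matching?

Unit-capacity flow: source→left, listed edges, right→sink; max matching = max flow.
Augmenting path W1→J2 (+1); matched 1.
Augmenting path W2→J3 (+1); matched 2.
Augmenting path W3→J1 (+1); matched 3.
Augmenting path W5→J5 (+1); matched 4.
Augmenting path W4→J3→W2→J4 (+1); matched 5.
No augmenting path remains; maximum matching = 5.
König certificate: {W1, W2, J1, J3, J5} is a vertex cover of size 5 (every listed pair touches it), so no matching can be larger.

5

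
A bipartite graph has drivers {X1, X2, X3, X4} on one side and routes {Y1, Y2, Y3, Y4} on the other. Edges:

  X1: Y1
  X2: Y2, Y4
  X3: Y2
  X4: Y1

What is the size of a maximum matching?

3

Unit-capacity flow: source→left, listed edges, right→sink; max matching = max flow.
Augmenting path X1→Y1 (+1); matched 1.
Augmenting path X2→Y2 (+1); matched 2.
Augmenting path X3→Y2→X2→Y4 (+1); matched 3.
No augmenting path remains; maximum matching = 3.
König certificate: {X2, X3, Y1} is a vertex cover of size 3 (every listed pair touches it), so no matching can be larger.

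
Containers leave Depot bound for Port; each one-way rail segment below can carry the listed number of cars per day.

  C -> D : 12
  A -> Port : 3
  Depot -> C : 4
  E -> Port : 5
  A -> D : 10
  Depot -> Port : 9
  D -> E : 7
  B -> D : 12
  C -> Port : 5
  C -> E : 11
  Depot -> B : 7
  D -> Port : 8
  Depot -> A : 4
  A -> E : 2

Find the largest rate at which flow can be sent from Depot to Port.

24

Augment Depot→Port: bottleneck 9, flow now 9.
Augment Depot→A→Port: bottleneck 3, flow now 12.
Augment Depot→C→Port: bottleneck 4, flow now 16.
Augment Depot→A→D→Port: bottleneck 1, flow now 17.
Augment Depot→B→D→Port: bottleneck 7, flow now 24.
No augmenting path remains; maximum flow = 24.
In the residual graph, reachable from Depot: {Depot}.
Min-cut edges: Depot→A (4), Depot→B (7), Depot→C (4), Depot→Port (9); capacity 4 + 7 + 4 + 9 = 24.
This cut is saturated, so no flow can exceed 24.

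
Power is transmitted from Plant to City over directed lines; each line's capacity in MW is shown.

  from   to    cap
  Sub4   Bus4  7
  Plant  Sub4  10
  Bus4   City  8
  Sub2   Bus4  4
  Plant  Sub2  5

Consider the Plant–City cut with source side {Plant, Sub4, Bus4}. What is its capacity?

Edges leaving {Plant, Sub4, Bus4}: Plant→Sub2 (5), Bus4→City (8).
Cut capacity = 5 + 8 = 13.

13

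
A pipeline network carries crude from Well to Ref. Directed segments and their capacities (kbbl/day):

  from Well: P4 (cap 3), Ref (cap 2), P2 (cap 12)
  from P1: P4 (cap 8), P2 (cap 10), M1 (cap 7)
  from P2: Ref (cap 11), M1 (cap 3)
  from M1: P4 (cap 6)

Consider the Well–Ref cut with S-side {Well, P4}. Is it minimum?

No — its capacity is 14, but the minimum cut has capacity 13.

Given cut capacity: 12 + 2 = 14.
Augment Well→Ref: bottleneck 2, flow now 2.
Augment Well→P2→Ref: bottleneck 11, flow now 13.
No augmenting path remains; maximum flow = 13.
In the residual graph, reachable from Well: {Well, P2, M1, P4}.
Min-cut edges: Well→Ref (2), P2→Ref (11); capacity 2 + 11 = 13.
Cut capacity 14 exceeds the max flow 13, so it is not minimum.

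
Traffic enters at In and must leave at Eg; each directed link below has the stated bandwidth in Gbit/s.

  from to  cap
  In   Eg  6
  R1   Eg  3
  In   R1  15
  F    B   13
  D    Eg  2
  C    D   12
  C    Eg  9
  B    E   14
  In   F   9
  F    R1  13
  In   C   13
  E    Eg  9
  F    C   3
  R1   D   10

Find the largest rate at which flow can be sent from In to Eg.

Augment In→Eg: bottleneck 6, flow now 6.
Augment In→R1→Eg: bottleneck 3, flow now 9.
Augment In→C→Eg: bottleneck 9, flow now 18.
Augment In→R1→D→Eg: bottleneck 2, flow now 20.
Augment In→F→B→E→Eg: bottleneck 9, flow now 29.
No augmenting path remains; maximum flow = 29.
In the residual graph, reachable from In: {In, R1, C, D}.
Min-cut edges: In→F (9), In→Eg (6), R1→Eg (3), C→Eg (9), D→Eg (2); capacity 9 + 6 + 3 + 9 + 2 = 29.
This cut is saturated, so no flow can exceed 29.

29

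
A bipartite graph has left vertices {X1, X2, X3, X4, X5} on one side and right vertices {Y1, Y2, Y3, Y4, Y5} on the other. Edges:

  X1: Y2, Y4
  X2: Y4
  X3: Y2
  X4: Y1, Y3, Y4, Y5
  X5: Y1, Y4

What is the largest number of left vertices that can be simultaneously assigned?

4

Unit-capacity flow: source→left, listed edges, right→sink; max matching = max flow.
Augmenting path X1→Y2 (+1); matched 1.
Augmenting path X2→Y4 (+1); matched 2.
Augmenting path X4→Y1 (+1); matched 3.
Augmenting path X5→Y1→X4→Y3 (+1); matched 4.
No augmenting path remains; maximum matching = 4.
König certificate: {X4, X5, Y2, Y4} is a vertex cover of size 4 (every listed pair touches it), so no matching can be larger.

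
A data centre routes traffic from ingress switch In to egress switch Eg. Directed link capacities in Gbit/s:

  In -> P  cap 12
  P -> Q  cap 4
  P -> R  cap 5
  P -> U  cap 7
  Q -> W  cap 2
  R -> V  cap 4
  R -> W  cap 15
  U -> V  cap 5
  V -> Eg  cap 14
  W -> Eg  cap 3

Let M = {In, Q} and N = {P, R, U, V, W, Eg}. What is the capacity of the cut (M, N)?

14

Edges leaving {In, Q}: In→P (12), Q→W (2).
Cut capacity = 12 + 2 = 14.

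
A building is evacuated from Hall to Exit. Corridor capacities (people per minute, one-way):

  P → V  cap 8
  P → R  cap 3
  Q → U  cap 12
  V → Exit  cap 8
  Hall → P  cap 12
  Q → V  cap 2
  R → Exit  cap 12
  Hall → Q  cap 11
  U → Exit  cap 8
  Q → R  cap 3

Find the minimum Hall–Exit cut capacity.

22

Augment Hall→P→R→Exit: bottleneck 3, flow now 3.
Augment Hall→P→V→Exit: bottleneck 8, flow now 11.
Augment Hall→Q→R→Exit: bottleneck 3, flow now 14.
Augment Hall→Q→U→Exit: bottleneck 8, flow now 22.
No augmenting path remains; maximum flow = 22.
By max-flow min-cut, the minimum cut capacity equals the max flow.
In the residual graph, reachable from Hall: {Hall, P}.
Min-cut edges: Hall→Q (11), P→R (3), P→V (8); capacity 11 + 3 + 8 = 22.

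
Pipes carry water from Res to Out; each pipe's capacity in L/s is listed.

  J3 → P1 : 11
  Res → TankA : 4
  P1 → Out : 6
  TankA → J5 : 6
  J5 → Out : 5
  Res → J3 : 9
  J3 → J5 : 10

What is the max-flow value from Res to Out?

11

Augment Res→TankA→J5→Out: bottleneck 4, flow now 4.
Augment Res→J3→P1→Out: bottleneck 6, flow now 10.
Augment Res→J3→J5→Out: bottleneck 1, flow now 11.
No augmenting path remains; maximum flow = 11.
In the residual graph, reachable from Res: {Res, TankA, J3, P1, J5}.
Min-cut edges: P1→Out (6), J5→Out (5); capacity 6 + 5 = 11.
This cut is saturated, so no flow can exceed 11.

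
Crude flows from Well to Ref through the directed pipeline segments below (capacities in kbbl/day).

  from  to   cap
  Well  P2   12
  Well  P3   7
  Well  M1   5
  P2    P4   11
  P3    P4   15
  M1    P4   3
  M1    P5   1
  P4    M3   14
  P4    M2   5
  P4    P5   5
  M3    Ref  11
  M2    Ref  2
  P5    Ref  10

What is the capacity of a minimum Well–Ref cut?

Augment Well→M1→P5→Ref: bottleneck 1, flow now 1.
Augment Well→P2→P4→M3→Ref: bottleneck 11, flow now 12.
Augment Well→P3→P4→M2→Ref: bottleneck 2, flow now 14.
Augment Well→P3→P4→P5→Ref: bottleneck 5, flow now 19.
No augmenting path remains; maximum flow = 19.
By max-flow min-cut, the minimum cut capacity equals the max flow.
In the residual graph, reachable from Well: {Well, P2, P3, M1, P4, M3, M2}.
Min-cut edges: M1→P5 (1), P4→P5 (5), M3→Ref (11), M2→Ref (2); capacity 1 + 5 + 11 + 2 = 19.

19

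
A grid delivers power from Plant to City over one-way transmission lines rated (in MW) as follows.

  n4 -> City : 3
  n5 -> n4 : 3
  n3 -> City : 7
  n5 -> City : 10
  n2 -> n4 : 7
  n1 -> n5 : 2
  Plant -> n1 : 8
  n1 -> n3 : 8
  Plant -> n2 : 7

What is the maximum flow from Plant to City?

Augment Plant→n1→n3→City: bottleneck 7, flow now 7.
Augment Plant→n1→n5→City: bottleneck 1, flow now 8.
Augment Plant→n2→n4→City: bottleneck 3, flow now 11.
No augmenting path remains; maximum flow = 11.
In the residual graph, reachable from Plant: {Plant, n2, n4}.
Min-cut edges: Plant→n1 (8), n4→City (3); capacity 8 + 3 = 11.
This cut is saturated, so no flow can exceed 11.

11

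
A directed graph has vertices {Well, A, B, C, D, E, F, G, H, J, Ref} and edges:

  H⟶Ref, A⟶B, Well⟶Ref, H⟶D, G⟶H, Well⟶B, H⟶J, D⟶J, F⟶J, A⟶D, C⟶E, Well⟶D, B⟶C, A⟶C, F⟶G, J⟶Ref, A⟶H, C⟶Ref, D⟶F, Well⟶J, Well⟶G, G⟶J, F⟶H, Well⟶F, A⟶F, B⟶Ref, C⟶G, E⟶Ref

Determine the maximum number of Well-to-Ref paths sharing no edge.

Assign every edge capacity 1; by Menger, the answer equals the max flow.
Path Well→Ref (+1); total 1.
Path Well→B→Ref (+1); total 2.
Path Well→J→Ref (+1); total 3.
Path Well→F→H→Ref (+1); total 4.
No residual Well→Ref path; max flow = 4.
Certifying cut of size 4: {H→Ref, J→Ref, Well→B, Well→Ref}.

4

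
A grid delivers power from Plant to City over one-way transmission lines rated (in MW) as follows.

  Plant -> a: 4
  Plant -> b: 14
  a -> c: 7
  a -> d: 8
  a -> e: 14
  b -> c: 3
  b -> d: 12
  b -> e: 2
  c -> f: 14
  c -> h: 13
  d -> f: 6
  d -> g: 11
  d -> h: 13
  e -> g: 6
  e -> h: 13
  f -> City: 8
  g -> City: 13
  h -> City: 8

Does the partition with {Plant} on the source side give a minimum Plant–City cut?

Given cut capacity: 4 + 14 = 18.
Augment Plant→a→c→f→City: bottleneck 4, flow now 4.
Augment Plant→b→c→f→City: bottleneck 3, flow now 7.
Augment Plant→b→d→f→City: bottleneck 1, flow now 8.
Augment Plant→b→d→g→City: bottleneck 10, flow now 18.
No augmenting path remains; maximum flow = 18.
Cut capacity 18 equals the max flow, so it is a minimum cut.

Yes — it is a minimum cut (capacity 18).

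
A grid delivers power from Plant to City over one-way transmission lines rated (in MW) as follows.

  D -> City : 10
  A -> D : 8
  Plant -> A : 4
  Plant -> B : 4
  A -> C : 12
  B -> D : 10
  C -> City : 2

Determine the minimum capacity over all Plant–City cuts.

Augment Plant→A→C→City: bottleneck 2, flow now 2.
Augment Plant→A→D→City: bottleneck 2, flow now 4.
Augment Plant→B→D→City: bottleneck 4, flow now 8.
No augmenting path remains; maximum flow = 8.
By max-flow min-cut, the minimum cut capacity equals the max flow.
In the residual graph, reachable from Plant: {Plant}.
Min-cut edges: Plant→A (4), Plant→B (4); capacity 4 + 4 = 8.

8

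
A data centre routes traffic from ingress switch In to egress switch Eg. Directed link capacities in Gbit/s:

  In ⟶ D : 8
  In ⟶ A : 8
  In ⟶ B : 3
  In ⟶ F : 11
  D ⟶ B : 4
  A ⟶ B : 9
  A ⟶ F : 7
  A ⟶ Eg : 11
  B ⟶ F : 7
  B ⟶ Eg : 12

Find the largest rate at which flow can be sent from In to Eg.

15

Augment In→A→Eg: bottleneck 8, flow now 8.
Augment In→B→Eg: bottleneck 3, flow now 11.
Augment In→D→B→Eg: bottleneck 4, flow now 15.
No augmenting path remains; maximum flow = 15.
In the residual graph, reachable from In: {In, D, F}.
Min-cut edges: In→A (8), In→B (3), D→B (4); capacity 8 + 3 + 4 = 15.
This cut is saturated, so no flow can exceed 15.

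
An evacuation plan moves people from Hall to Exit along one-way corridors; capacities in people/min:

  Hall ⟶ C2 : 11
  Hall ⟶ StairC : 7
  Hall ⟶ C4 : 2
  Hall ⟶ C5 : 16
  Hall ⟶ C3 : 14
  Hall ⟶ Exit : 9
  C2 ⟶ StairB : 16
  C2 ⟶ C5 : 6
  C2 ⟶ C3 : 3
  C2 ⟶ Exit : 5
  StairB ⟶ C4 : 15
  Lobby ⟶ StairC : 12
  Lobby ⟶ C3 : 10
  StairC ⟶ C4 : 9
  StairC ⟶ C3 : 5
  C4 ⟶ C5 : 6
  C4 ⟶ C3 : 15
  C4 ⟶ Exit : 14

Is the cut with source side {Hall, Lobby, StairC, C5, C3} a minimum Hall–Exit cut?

Given cut capacity: 11 + 2 + 9 + 9 = 31.
Augment Hall→Exit: bottleneck 9, flow now 9.
Augment Hall→C2→Exit: bottleneck 5, flow now 14.
Augment Hall→C4→Exit: bottleneck 2, flow now 16.
Augment Hall→StairC→C4→Exit: bottleneck 7, flow now 23.
Augment Hall→C2→StairB→C4→Exit: bottleneck 5, flow now 28.
No augmenting path remains; maximum flow = 28.
In the residual graph, reachable from Hall: {Hall, C2, StairB, StairC, C4, C5, C3}.
Min-cut edges: Hall→Exit (9), C2→Exit (5), C4→Exit (14); capacity 9 + 5 + 14 = 28.
Cut capacity 31 exceeds the max flow 28, so it is not minimum.

No — its capacity is 31, but the minimum cut has capacity 28.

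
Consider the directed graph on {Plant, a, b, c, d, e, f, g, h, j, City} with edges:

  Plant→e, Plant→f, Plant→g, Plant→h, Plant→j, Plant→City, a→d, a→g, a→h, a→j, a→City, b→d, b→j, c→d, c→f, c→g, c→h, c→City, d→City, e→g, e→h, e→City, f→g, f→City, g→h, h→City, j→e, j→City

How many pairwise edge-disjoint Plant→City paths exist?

Assign every edge capacity 1; by Menger, the answer equals the max flow.
Path Plant→City (+1); total 1.
Path Plant→e→City (+1); total 2.
Path Plant→f→City (+1); total 3.
Path Plant→h→City (+1); total 4.
Path Plant→j→City (+1); total 5.
No residual Plant→City path; max flow = 5.
Certifying cut of size 5: {Plant→City, Plant→e, Plant→f, Plant→j, h→City}.

5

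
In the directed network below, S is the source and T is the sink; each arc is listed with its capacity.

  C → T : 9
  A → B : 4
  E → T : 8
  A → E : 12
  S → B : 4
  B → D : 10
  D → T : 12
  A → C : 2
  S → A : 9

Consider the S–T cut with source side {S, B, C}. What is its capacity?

28

Edges leaving {S, B, C}: S→A (9), B→D (10), C→T (9).
Cut capacity = 9 + 10 + 9 = 28.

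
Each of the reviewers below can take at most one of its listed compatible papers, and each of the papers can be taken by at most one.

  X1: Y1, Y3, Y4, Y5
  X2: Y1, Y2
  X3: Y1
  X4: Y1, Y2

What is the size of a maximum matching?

Unit-capacity flow: source→left, listed edges, right→sink; max matching = max flow.
Augmenting path X1→Y1 (+1); matched 1.
Augmenting path X2→Y2 (+1); matched 2.
Augmenting path X3→Y1→X1→Y3 (+1); matched 3.
No augmenting path remains; maximum matching = 3.
König certificate: {X1, Y1, Y2} is a vertex cover of size 3 (every listed pair touches it), so no matching can be larger.

3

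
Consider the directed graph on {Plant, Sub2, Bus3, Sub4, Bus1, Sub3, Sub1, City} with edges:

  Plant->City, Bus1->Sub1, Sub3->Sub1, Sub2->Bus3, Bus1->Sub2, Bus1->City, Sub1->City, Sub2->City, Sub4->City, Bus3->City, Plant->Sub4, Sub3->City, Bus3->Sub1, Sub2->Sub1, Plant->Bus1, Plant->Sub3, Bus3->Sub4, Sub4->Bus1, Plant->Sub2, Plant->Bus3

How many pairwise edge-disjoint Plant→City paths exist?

6

Assign every edge capacity 1; by Menger, the answer equals the max flow.
Path Plant→City (+1); total 1.
Path Plant→Sub2→City (+1); total 2.
Path Plant→Bus3→City (+1); total 3.
Path Plant→Sub4→City (+1); total 4.
Path Plant→Bus1→City (+1); total 5.
Path Plant→Sub3→City (+1); total 6.
No residual Plant→City path; max flow = 6.
Certifying cut of size 6: {Plant→Bus1, Plant→Bus3, Plant→City, Plant→Sub2, Plant→Sub3, Plant→Sub4}.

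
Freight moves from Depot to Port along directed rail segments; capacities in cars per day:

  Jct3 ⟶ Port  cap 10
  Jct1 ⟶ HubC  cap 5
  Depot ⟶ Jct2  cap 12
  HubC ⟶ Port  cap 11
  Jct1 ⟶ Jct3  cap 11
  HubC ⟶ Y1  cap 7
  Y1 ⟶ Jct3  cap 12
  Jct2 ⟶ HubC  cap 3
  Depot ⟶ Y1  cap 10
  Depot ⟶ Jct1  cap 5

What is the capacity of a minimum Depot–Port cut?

18

Augment Depot→Y1→Jct3→Port: bottleneck 10, flow now 10.
Augment Depot→Jct1→HubC→Port: bottleneck 5, flow now 15.
Augment Depot→Jct2→HubC→Port: bottleneck 3, flow now 18.
No augmenting path remains; maximum flow = 18.
By max-flow min-cut, the minimum cut capacity equals the max flow.
In the residual graph, reachable from Depot: {Depot, Jct2}.
Min-cut edges: Depot→Y1 (10), Depot→Jct1 (5), Jct2→HubC (3); capacity 10 + 5 + 3 = 18.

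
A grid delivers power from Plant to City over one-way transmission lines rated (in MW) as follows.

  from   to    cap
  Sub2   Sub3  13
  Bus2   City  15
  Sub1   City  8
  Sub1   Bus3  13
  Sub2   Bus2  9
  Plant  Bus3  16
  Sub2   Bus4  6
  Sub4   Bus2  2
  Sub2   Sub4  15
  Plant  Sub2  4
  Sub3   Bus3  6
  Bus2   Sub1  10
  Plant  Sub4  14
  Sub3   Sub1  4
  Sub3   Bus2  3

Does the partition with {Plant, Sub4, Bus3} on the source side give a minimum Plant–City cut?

Yes — it is a minimum cut (capacity 6).

Given cut capacity: 4 + 2 = 6.
Augment Plant→Sub2→Bus2→City: bottleneck 4, flow now 4.
Augment Plant→Sub4→Bus2→City: bottleneck 2, flow now 6.
No augmenting path remains; maximum flow = 6.
Cut capacity 6 equals the max flow, so it is a minimum cut.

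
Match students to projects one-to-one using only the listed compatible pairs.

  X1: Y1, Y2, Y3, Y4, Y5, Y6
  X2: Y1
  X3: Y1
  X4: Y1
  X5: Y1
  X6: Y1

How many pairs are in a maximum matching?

Unit-capacity flow: source→left, listed edges, right→sink; max matching = max flow.
Augmenting path X1→Y1 (+1); matched 1.
Augmenting path X2→Y1→X1→Y2 (+1); matched 2.
No augmenting path remains; maximum matching = 2.
König certificate: {X1, Y1} is a vertex cover of size 2 (every listed pair touches it), so no matching can be larger.

2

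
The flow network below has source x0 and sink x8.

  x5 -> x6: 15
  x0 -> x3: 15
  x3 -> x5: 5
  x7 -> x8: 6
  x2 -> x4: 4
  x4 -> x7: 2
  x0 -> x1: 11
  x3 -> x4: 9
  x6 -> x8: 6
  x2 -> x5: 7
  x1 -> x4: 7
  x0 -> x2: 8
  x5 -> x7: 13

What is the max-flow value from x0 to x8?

Augment x0→x1→x4→x7→x8: bottleneck 2, flow now 2.
Augment x0→x2→x5→x6→x8: bottleneck 6, flow now 8.
Augment x0→x2→x5→x7→x8: bottleneck 1, flow now 9.
Augment x0→x3→x5→x7→x8: bottleneck 3, flow now 12.
No augmenting path remains; maximum flow = 12.
In the residual graph, reachable from x0: {x0, x1, x2, x3, x4, x5, x6, x7}.
Min-cut edges: x6→x8 (6), x7→x8 (6); capacity 6 + 6 = 12.
This cut is saturated, so no flow can exceed 12.

12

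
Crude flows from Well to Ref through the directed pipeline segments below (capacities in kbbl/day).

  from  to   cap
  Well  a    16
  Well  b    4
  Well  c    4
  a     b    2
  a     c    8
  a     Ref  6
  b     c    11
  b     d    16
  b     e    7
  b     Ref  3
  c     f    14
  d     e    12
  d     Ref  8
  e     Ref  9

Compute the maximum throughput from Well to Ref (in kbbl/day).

Augment Well→a→Ref: bottleneck 6, flow now 6.
Augment Well→b→Ref: bottleneck 3, flow now 9.
Augment Well→b→d→Ref: bottleneck 1, flow now 10.
Augment Well→a→b→d→Ref: bottleneck 2, flow now 12.
No augmenting path remains; maximum flow = 12.
In the residual graph, reachable from Well: {Well, a, c, f}.
Min-cut edges: Well→b (4), a→b (2), a→Ref (6); capacity 4 + 2 + 6 = 12.
This cut is saturated, so no flow can exceed 12.

12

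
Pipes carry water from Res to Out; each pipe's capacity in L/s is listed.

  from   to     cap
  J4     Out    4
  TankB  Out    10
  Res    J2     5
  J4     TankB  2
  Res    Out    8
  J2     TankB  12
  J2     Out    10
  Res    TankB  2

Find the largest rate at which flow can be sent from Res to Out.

Augment Res→Out: bottleneck 8, flow now 8.
Augment Res→J2→Out: bottleneck 5, flow now 13.
Augment Res→TankB→Out: bottleneck 2, flow now 15.
No augmenting path remains; maximum flow = 15.
In the residual graph, reachable from Res: {Res}.
Min-cut edges: Res→J2 (5), Res→TankB (2), Res→Out (8); capacity 5 + 2 + 8 = 15.
This cut is saturated, so no flow can exceed 15.

15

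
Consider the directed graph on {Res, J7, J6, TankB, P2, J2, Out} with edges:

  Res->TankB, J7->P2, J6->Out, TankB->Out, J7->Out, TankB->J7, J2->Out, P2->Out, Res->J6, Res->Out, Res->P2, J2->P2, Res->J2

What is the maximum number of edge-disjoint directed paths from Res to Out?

Assign every edge capacity 1; by Menger, the answer equals the max flow.
Path Res→Out (+1); total 1.
Path Res→J6→Out (+1); total 2.
Path Res→TankB→Out (+1); total 3.
Path Res→P2→Out (+1); total 4.
Path Res→J2→Out (+1); total 5.
No residual Res→Out path; max flow = 5.
Certifying cut of size 5: {Res→J2, Res→J6, Res→Out, Res→P2, Res→TankB}.

5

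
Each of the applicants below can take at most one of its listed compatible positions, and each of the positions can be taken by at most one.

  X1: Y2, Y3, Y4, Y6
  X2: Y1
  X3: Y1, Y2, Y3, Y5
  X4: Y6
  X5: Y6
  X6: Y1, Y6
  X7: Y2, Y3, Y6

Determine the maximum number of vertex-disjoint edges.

Unit-capacity flow: source→left, listed edges, right→sink; max matching = max flow.
Augmenting path X1→Y2 (+1); matched 1.
Augmenting path X2→Y1 (+1); matched 2.
Augmenting path X3→Y3 (+1); matched 3.
Augmenting path X4→Y6 (+1); matched 4.
Augmenting path X7→Y2→X1→Y4 (+1); matched 5.
No augmenting path remains; maximum matching = 5.
König certificate: {X1, X3, X7, Y1, Y6} is a vertex cover of size 5 (every listed pair touches it), so no matching can be larger.

5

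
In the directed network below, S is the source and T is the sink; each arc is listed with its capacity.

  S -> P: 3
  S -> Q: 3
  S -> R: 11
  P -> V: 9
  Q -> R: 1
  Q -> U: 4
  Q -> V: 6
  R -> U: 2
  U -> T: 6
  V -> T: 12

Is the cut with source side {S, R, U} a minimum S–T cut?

No — its capacity is 12, but the minimum cut has capacity 8.

Given cut capacity: 3 + 3 + 6 = 12.
Augment S→P→V→T: bottleneck 3, flow now 3.
Augment S→Q→U→T: bottleneck 3, flow now 6.
Augment S→R→U→T: bottleneck 2, flow now 8.
No augmenting path remains; maximum flow = 8.
In the residual graph, reachable from S: {S, R}.
Min-cut edges: S→P (3), S→Q (3), R→U (2); capacity 3 + 3 + 2 = 8.
Cut capacity 12 exceeds the max flow 8, so it is not minimum.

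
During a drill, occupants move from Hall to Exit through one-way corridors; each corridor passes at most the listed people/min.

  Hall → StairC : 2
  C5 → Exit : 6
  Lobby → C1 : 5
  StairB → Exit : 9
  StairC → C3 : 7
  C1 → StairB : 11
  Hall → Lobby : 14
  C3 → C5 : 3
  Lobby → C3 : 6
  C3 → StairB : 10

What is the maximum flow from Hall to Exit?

12

Augment Hall→StairC→C3→C5→Exit: bottleneck 2, flow now 2.
Augment Hall→Lobby→C1→StairB→Exit: bottleneck 5, flow now 7.
Augment Hall→Lobby→C3→C5→Exit: bottleneck 1, flow now 8.
Augment Hall→Lobby→C3→StairB→Exit: bottleneck 4, flow now 12.
No augmenting path remains; maximum flow = 12.
In the residual graph, reachable from Hall: {Hall, StairC, Lobby, C1, C3, StairB}.
Min-cut edges: C3→C5 (3), StairB→Exit (9); capacity 3 + 9 = 12.
This cut is saturated, so no flow can exceed 12.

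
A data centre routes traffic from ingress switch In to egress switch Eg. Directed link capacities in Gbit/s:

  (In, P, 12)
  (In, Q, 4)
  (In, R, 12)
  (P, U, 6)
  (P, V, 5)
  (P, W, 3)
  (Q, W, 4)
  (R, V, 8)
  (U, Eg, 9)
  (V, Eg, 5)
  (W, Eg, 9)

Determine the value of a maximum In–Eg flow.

Augment In→P→U→Eg: bottleneck 6, flow now 6.
Augment In→P→V→Eg: bottleneck 5, flow now 11.
Augment In→P→W→Eg: bottleneck 1, flow now 12.
Augment In→Q→W→Eg: bottleneck 4, flow now 16.
Augment In→R→V→P→W→Eg: bottleneck 2, flow now 18. (uses reverse residual edge)
No augmenting path remains; maximum flow = 18.
In the residual graph, reachable from In: {In, P, R, V}.
Min-cut edges: In→Q (4), P→U (6), P→W (3), V→Eg (5); capacity 4 + 6 + 3 + 5 = 18.
This cut is saturated, so no flow can exceed 18.

18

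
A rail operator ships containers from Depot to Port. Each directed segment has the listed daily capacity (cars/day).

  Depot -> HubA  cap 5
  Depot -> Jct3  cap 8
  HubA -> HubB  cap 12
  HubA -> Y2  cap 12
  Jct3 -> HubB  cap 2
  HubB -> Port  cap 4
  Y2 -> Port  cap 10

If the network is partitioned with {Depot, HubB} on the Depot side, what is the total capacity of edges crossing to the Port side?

Edges leaving {Depot, HubB}: Depot→HubA (5), Depot→Jct3 (8), HubB→Port (4).
Cut capacity = 5 + 8 + 4 = 17.

17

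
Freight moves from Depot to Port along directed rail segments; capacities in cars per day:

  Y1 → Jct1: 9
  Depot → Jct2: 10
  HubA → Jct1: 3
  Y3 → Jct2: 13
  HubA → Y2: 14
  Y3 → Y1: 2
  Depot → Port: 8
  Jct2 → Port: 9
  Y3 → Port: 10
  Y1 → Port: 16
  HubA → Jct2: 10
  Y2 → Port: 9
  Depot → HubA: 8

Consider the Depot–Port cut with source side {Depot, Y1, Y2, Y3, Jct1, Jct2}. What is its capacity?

Edges leaving {Depot, Y1, Y2, Y3, Jct1, Jct2}: Depot→HubA (8), Depot→Port (8), Y1→Port (16), Y2→Port (9), Y3→Port (10), Jct2→Port (9).
Cut capacity = 8 + 8 + 16 + 9 + 10 + 9 = 60.

60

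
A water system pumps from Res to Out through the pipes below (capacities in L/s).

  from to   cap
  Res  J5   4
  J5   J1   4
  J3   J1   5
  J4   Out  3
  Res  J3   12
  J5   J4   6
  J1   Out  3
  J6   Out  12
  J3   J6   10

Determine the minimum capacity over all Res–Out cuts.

Augment Res→J3→J6→Out: bottleneck 10, flow now 10.
Augment Res→J3→J1→Out: bottleneck 2, flow now 12.
Augment Res→J5→J1→Out: bottleneck 1, flow now 13.
Augment Res→J5→J4→Out: bottleneck 3, flow now 16.
No augmenting path remains; maximum flow = 16.
By max-flow min-cut, the minimum cut capacity equals the max flow.
In the residual graph, reachable from Res: {Res}.
Min-cut edges: Res→J3 (12), Res→J5 (4); capacity 12 + 4 = 16.

16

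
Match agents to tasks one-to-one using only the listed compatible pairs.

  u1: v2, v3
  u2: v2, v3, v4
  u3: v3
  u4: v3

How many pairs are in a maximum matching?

Unit-capacity flow: source→left, listed edges, right→sink; max matching = max flow.
Augmenting path u1→v2 (+1); matched 1.
Augmenting path u2→v3 (+1); matched 2.
Augmenting path u3→v3→u2→v4 (+1); matched 3.
No augmenting path remains; maximum matching = 3.
König certificate: {u1, u2, v3} is a vertex cover of size 3 (every listed pair touches it), so no matching can be larger.

3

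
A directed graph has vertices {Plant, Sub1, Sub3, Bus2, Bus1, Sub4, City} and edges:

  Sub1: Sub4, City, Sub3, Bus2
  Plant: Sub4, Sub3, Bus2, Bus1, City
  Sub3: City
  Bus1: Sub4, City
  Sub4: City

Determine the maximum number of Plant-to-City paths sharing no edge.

4

Assign every edge capacity 1; by Menger, the answer equals the max flow.
Path Plant→City (+1); total 1.
Path Plant→Sub3→City (+1); total 2.
Path Plant→Bus1→City (+1); total 3.
Path Plant→Sub4→City (+1); total 4.
No residual Plant→City path; max flow = 4.
Certifying cut of size 4: {Plant→Bus1, Plant→City, Plant→Sub3, Plant→Sub4}.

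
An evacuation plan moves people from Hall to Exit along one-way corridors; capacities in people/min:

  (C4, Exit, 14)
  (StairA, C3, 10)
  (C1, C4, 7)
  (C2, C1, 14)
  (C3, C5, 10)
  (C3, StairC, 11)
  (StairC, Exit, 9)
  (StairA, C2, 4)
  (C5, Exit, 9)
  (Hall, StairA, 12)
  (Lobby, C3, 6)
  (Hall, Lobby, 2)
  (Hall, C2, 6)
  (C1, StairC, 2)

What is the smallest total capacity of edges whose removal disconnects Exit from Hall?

Augment Hall→StairA→C3→StairC→Exit: bottleneck 9, flow now 9.
Augment Hall→StairA→C3→C5→Exit: bottleneck 1, flow now 10.
Augment Hall→Lobby→C3→C5→Exit: bottleneck 2, flow now 12.
Augment Hall→C2→C1→C4→Exit: bottleneck 6, flow now 18.
Augment Hall→StairA→C2→C1→C4→Exit: bottleneck 1, flow now 19.
Augment Hall→StairA→C2→C1→StairC→C3→C5→Exit: bottleneck 1, flow now 20. (uses reverse residual edge)
No augmenting path remains; maximum flow = 20.
By max-flow min-cut, the minimum cut capacity equals the max flow.
In the residual graph, reachable from Hall: {Hall}.
Min-cut edges: Hall→StairA (12), Hall→Lobby (2), Hall→C2 (6); capacity 12 + 2 + 6 = 20.

20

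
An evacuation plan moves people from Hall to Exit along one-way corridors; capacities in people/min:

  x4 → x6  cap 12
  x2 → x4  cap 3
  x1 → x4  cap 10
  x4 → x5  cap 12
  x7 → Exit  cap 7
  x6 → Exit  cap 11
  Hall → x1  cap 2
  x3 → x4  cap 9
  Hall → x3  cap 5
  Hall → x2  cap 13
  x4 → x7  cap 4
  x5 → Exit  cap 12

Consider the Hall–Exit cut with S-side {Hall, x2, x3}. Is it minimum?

Given cut capacity: 2 + 3 + 9 = 14.
Augment Hall→x1→x4→x5→Exit: bottleneck 2, flow now 2.
Augment Hall→x2→x4→x5→Exit: bottleneck 3, flow now 5.
Augment Hall→x3→x4→x5→Exit: bottleneck 5, flow now 10.
No augmenting path remains; maximum flow = 10.
In the residual graph, reachable from Hall: {Hall, x2}.
Min-cut edges: Hall→x1 (2), Hall→x3 (5), x2→x4 (3); capacity 2 + 5 + 3 = 10.
Cut capacity 14 exceeds the max flow 10, so it is not minimum.

No — its capacity is 14, but the minimum cut has capacity 10.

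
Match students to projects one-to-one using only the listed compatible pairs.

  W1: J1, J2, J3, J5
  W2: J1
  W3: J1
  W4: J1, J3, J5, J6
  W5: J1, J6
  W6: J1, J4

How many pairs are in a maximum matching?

5

Unit-capacity flow: source→left, listed edges, right→sink; max matching = max flow.
Augmenting path W1→J1 (+1); matched 1.
Augmenting path W4→J3 (+1); matched 2.
Augmenting path W5→J6 (+1); matched 3.
Augmenting path W6→J4 (+1); matched 4.
Augmenting path W2→J1→W1→J2 (+1); matched 5.
No augmenting path remains; maximum matching = 5.
König certificate: {W1, W4, W5, W6, J1} is a vertex cover of size 5 (every listed pair touches it), so no matching can be larger.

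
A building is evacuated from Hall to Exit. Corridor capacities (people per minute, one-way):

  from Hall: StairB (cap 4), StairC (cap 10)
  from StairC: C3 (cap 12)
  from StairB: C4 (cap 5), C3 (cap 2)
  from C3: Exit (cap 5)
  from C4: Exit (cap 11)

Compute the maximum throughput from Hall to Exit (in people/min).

9

Augment Hall→StairC→C3→Exit: bottleneck 5, flow now 5.
Augment Hall→StairB→C4→Exit: bottleneck 4, flow now 9.
No augmenting path remains; maximum flow = 9.
In the residual graph, reachable from Hall: {Hall, StairC, C3}.
Min-cut edges: Hall→StairB (4), C3→Exit (5); capacity 4 + 5 = 9.
This cut is saturated, so no flow can exceed 9.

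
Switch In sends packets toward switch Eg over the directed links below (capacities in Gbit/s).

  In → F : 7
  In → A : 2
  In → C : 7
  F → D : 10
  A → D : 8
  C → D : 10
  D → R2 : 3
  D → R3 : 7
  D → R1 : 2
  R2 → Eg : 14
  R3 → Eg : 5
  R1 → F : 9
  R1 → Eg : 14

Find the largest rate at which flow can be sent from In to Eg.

10

Augment In→F→D→R2→Eg: bottleneck 3, flow now 3.
Augment In→F→D→R3→Eg: bottleneck 4, flow now 7.
Augment In→A→D→R3→Eg: bottleneck 1, flow now 8.
Augment In→A→D→R1→Eg: bottleneck 1, flow now 9.
Augment In→C→D→R1→Eg: bottleneck 1, flow now 10.
No augmenting path remains; maximum flow = 10.
In the residual graph, reachable from In: {In, F, A, C, D, R3}.
Min-cut edges: D→R2 (3), D→R1 (2), R3→Eg (5); capacity 3 + 2 + 5 = 10.
This cut is saturated, so no flow can exceed 10.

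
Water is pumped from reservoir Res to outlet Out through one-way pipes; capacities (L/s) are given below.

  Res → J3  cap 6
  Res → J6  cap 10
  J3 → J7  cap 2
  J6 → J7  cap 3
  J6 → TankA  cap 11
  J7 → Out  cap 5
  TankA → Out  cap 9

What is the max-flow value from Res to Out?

Augment Res→J3→J7→Out: bottleneck 2, flow now 2.
Augment Res→J6→J7→Out: bottleneck 3, flow now 5.
Augment Res→J6→TankA→Out: bottleneck 7, flow now 12.
No augmenting path remains; maximum flow = 12.
In the residual graph, reachable from Res: {Res, J3}.
Min-cut edges: Res→J6 (10), J3→J7 (2); capacity 10 + 2 = 12.
This cut is saturated, so no flow can exceed 12.

12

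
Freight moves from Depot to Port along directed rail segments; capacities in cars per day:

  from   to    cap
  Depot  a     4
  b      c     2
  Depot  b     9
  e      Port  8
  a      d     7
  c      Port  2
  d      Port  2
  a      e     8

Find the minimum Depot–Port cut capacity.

Augment Depot→a→d→Port: bottleneck 2, flow now 2.
Augment Depot→a→e→Port: bottleneck 2, flow now 4.
Augment Depot→b→c→Port: bottleneck 2, flow now 6.
No augmenting path remains; maximum flow = 6.
By max-flow min-cut, the minimum cut capacity equals the max flow.
In the residual graph, reachable from Depot: {Depot, b}.
Min-cut edges: Depot→a (4), b→c (2); capacity 4 + 2 = 6.

6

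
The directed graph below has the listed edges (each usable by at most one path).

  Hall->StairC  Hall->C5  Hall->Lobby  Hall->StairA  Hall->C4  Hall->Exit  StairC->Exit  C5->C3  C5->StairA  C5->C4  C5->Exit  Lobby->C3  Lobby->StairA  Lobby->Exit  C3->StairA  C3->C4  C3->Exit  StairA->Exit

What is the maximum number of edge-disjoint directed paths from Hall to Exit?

Assign every edge capacity 1; by Menger, the answer equals the max flow.
Path Hall→Exit (+1); total 1.
Path Hall→StairC→Exit (+1); total 2.
Path Hall→C5→Exit (+1); total 3.
Path Hall→Lobby→Exit (+1); total 4.
Path Hall→StairA→Exit (+1); total 5.
No residual Hall→Exit path; max flow = 5.
Certifying cut of size 5: {Hall→C5, Hall→Exit, Hall→Lobby, Hall→StairA, Hall→StairC}.

5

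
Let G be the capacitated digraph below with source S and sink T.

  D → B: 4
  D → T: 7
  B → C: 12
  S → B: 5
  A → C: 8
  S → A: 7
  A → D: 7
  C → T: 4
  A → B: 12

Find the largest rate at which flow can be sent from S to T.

Augment S→A→C→T: bottleneck 4, flow now 4.
Augment S→A→D→T: bottleneck 3, flow now 7.
Augment S→B→C→A→D→T: bottleneck 4, flow now 11. (uses reverse residual edge)
No augmenting path remains; maximum flow = 11.
In the residual graph, reachable from S: {S, B, C}.
Min-cut edges: S→A (7), C→T (4); capacity 7 + 4 = 11.
This cut is saturated, so no flow can exceed 11.

11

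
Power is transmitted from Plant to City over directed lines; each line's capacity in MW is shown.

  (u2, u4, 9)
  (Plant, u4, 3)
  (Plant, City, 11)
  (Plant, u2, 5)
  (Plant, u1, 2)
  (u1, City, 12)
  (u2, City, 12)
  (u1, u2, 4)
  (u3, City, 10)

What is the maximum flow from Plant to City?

Augment Plant→City: bottleneck 11, flow now 11.
Augment Plant→u1→City: bottleneck 2, flow now 13.
Augment Plant→u2→City: bottleneck 5, flow now 18.
No augmenting path remains; maximum flow = 18.
In the residual graph, reachable from Plant: {Plant, u4}.
Min-cut edges: Plant→u1 (2), Plant→u2 (5), Plant→City (11); capacity 2 + 5 + 11 = 18.
This cut is saturated, so no flow can exceed 18.

18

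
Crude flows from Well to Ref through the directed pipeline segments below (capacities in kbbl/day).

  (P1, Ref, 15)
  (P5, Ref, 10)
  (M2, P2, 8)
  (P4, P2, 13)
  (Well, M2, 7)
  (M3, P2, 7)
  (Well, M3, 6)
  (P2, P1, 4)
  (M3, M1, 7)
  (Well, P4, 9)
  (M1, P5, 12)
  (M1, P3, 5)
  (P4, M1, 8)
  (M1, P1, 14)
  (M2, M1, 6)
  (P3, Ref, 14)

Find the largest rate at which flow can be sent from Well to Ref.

22

Augment Well→M3→M1→P5→Ref: bottleneck 6, flow now 6.
Augment Well→P4→M1→P5→Ref: bottleneck 4, flow now 10.
Augment Well→P4→M1→P3→Ref: bottleneck 4, flow now 14.
Augment Well→P4→P2→P1→Ref: bottleneck 1, flow now 15.
Augment Well→M2→M1→P3→Ref: bottleneck 1, flow now 16.
Augment Well→M2→M1→P1→Ref: bottleneck 5, flow now 21.
Augment Well→M2→P2→P1→Ref: bottleneck 1, flow now 22.
No augmenting path remains; maximum flow = 22.
In the residual graph, reachable from Well: {Well}.
Min-cut edges: Well→M3 (6), Well→P4 (9), Well→M2 (7); capacity 6 + 9 + 7 = 22.
This cut is saturated, so no flow can exceed 22.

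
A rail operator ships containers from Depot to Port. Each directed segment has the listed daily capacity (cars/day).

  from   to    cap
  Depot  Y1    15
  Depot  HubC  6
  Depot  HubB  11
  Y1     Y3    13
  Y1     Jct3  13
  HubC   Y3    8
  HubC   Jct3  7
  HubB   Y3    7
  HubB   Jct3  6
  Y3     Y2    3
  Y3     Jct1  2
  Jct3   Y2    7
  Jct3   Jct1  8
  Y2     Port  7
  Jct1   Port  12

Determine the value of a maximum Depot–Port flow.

17

Augment Depot→Y1→Y3→Y2→Port: bottleneck 3, flow now 3.
Augment Depot→Y1→Y3→Jct1→Port: bottleneck 2, flow now 5.
Augment Depot→Y1→Jct3→Y2→Port: bottleneck 4, flow now 9.
Augment Depot→Y1→Jct3→Jct1→Port: bottleneck 6, flow now 15.
Augment Depot→HubC→Jct3→Jct1→Port: bottleneck 2, flow now 17.
No augmenting path remains; maximum flow = 17.
In the residual graph, reachable from Depot: {Depot, Y1, HubC, HubB, Y3, Jct3, Y2}.
Min-cut edges: Y3→Jct1 (2), Jct3→Jct1 (8), Y2→Port (7); capacity 2 + 8 + 7 = 17.
This cut is saturated, so no flow can exceed 17.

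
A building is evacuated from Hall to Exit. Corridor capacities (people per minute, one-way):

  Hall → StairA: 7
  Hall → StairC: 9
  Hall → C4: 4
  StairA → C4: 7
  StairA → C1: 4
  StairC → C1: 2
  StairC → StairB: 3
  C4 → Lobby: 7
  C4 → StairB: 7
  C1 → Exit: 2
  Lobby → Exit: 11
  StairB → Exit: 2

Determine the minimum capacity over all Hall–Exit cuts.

Augment Hall→StairA→C1→Exit: bottleneck 2, flow now 2.
Augment Hall→StairC→StairB→Exit: bottleneck 2, flow now 4.
Augment Hall→C4→Lobby→Exit: bottleneck 4, flow now 8.
Augment Hall→StairA→C4→Lobby→Exit: bottleneck 3, flow now 11.
No augmenting path remains; maximum flow = 11.
By max-flow min-cut, the minimum cut capacity equals the max flow.
In the residual graph, reachable from Hall: {Hall, StairA, StairC, C4, C1, StairB}.
Min-cut edges: C4→Lobby (7), C1→Exit (2), StairB→Exit (2); capacity 7 + 2 + 2 = 11.

11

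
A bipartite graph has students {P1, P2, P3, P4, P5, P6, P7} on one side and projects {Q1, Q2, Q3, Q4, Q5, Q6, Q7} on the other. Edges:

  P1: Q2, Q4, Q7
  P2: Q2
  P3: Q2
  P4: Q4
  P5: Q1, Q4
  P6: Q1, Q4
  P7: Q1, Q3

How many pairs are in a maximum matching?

5

Unit-capacity flow: source→left, listed edges, right→sink; max matching = max flow.
Augmenting path P1→Q2 (+1); matched 1.
Augmenting path P4→Q4 (+1); matched 2.
Augmenting path P5→Q1 (+1); matched 3.
Augmenting path P7→Q3 (+1); matched 4.
Augmenting path P2→Q2→P1→Q7 (+1); matched 5.
No augmenting path remains; maximum matching = 5.
König certificate: {P1, P7, Q1, Q2, Q4} is a vertex cover of size 5 (every listed pair touches it), so no matching can be larger.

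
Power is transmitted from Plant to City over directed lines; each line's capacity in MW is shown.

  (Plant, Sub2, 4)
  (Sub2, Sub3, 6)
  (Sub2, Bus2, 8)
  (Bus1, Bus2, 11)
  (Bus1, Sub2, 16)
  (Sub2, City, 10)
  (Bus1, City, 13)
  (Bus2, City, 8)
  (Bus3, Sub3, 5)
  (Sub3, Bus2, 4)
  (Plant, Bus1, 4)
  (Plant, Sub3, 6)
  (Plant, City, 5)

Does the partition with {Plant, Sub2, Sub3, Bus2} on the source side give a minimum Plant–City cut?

No — its capacity is 27, but the minimum cut has capacity 17.

Given cut capacity: 4 + 5 + 10 + 8 = 27.
Augment Plant→City: bottleneck 5, flow now 5.
Augment Plant→Bus1→City: bottleneck 4, flow now 9.
Augment Plant→Sub2→City: bottleneck 4, flow now 13.
Augment Plant→Sub3→Bus2→City: bottleneck 4, flow now 17.
No augmenting path remains; maximum flow = 17.
In the residual graph, reachable from Plant: {Plant, Sub3}.
Min-cut edges: Plant→Bus1 (4), Plant→Sub2 (4), Plant→City (5), Sub3→Bus2 (4); capacity 4 + 4 + 5 + 4 = 17.
Cut capacity 27 exceeds the max flow 17, so it is not minimum.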